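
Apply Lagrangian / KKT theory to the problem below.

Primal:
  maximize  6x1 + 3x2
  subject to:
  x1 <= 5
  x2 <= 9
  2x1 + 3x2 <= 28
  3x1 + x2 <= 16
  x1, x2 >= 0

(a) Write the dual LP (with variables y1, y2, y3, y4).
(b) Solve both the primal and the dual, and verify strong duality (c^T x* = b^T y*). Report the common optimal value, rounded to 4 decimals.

The standard primal-dual pair for 'max c^T x s.t. A x <= b, x >= 0' is:
  Dual:  min b^T y  s.t.  A^T y >= c,  y >= 0.

So the dual LP is:
  minimize  5y1 + 9y2 + 28y3 + 16y4
  subject to:
    y1 + 2y3 + 3y4 >= 6
    y2 + 3y3 + y4 >= 3
    y1, y2, y3, y4 >= 0

Solving the primal: x* = (2.8571, 7.4286).
  primal value c^T x* = 39.4286.
Solving the dual: y* = (0, 0, 0.4286, 1.7143).
  dual value b^T y* = 39.4286.
Strong duality: c^T x* = b^T y*. Confirmed.

39.4286


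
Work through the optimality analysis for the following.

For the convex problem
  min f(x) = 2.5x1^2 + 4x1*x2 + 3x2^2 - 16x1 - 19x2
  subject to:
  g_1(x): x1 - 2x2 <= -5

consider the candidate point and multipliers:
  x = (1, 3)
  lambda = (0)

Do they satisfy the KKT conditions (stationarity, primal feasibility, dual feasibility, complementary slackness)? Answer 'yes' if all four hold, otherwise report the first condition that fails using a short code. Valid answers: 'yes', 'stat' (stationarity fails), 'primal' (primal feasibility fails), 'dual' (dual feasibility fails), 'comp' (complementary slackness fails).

Gradient of f: grad f(x) = Q x + c = (1, 3)
Constraint values g_i(x) = a_i^T x - b_i:
  g_1((1, 3)) = 0
Stationarity residual: grad f(x) + sum_i lambda_i a_i = (1, 3)
  -> stationarity FAILS
Primal feasibility (all g_i <= 0): OK
Dual feasibility (all lambda_i >= 0): OK
Complementary slackness (lambda_i * g_i(x) = 0 for all i): OK

Verdict: the first failing condition is stationarity -> stat.

stat


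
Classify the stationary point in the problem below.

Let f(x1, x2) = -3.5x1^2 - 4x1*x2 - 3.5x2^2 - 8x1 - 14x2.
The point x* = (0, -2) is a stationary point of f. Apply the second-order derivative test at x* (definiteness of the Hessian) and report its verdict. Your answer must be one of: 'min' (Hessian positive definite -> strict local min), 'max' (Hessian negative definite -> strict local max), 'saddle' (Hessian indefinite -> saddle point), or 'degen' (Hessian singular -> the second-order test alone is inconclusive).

Compute the Hessian H = grad^2 f:
  H = [[-7, -4], [-4, -7]]
Verify stationarity: grad f(x*) = H x* + g = (0, 0).
Eigenvalues of H: -11, -3.
Both eigenvalues < 0, so H is negative definite -> x* is a strict local max.

max


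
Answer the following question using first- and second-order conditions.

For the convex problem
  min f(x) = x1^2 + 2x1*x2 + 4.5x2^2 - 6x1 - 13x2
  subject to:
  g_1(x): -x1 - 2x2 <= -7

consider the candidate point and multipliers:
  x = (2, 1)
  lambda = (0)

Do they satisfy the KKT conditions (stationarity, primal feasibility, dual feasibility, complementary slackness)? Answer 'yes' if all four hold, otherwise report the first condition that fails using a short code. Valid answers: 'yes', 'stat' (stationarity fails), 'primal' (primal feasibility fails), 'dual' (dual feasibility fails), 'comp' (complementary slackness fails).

Gradient of f: grad f(x) = Q x + c = (0, 0)
Constraint values g_i(x) = a_i^T x - b_i:
  g_1((2, 1)) = 3
Stationarity residual: grad f(x) + sum_i lambda_i a_i = (0, 0)
  -> stationarity OK
Primal feasibility (all g_i <= 0): FAILS
Dual feasibility (all lambda_i >= 0): OK
Complementary slackness (lambda_i * g_i(x) = 0 for all i): OK

Verdict: the first failing condition is primal_feasibility -> primal.

primal


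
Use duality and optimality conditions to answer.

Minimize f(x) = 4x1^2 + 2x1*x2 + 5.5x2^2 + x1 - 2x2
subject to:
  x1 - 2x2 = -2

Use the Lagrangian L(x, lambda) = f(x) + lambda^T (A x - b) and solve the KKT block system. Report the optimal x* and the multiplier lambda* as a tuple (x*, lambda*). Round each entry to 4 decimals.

Form the Lagrangian:
  L(x, lambda) = (1/2) x^T Q x + c^T x + lambda^T (A x - b)
Stationarity (grad_x L = 0): Q x + c + A^T lambda = 0.
Primal feasibility: A x = b.

This gives the KKT block system:
  [ Q   A^T ] [ x     ]   [-c ]
  [ A    0  ] [ lambda ] = [ b ]

Solving the linear system:
  x*      = (-0.5882, 0.7059)
  lambda* = (2.2941)
  f(x*)   = 1.2941

x* = (-0.5882, 0.7059), lambda* = (2.2941)


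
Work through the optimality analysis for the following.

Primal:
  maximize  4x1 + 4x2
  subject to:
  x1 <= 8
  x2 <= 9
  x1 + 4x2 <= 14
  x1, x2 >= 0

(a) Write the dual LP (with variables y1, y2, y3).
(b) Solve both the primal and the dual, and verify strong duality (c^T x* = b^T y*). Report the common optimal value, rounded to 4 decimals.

The standard primal-dual pair for 'max c^T x s.t. A x <= b, x >= 0' is:
  Dual:  min b^T y  s.t.  A^T y >= c,  y >= 0.

So the dual LP is:
  minimize  8y1 + 9y2 + 14y3
  subject to:
    y1 + y3 >= 4
    y2 + 4y3 >= 4
    y1, y2, y3 >= 0

Solving the primal: x* = (8, 1.5).
  primal value c^T x* = 38.
Solving the dual: y* = (3, 0, 1).
  dual value b^T y* = 38.
Strong duality: c^T x* = b^T y*. Confirmed.

38


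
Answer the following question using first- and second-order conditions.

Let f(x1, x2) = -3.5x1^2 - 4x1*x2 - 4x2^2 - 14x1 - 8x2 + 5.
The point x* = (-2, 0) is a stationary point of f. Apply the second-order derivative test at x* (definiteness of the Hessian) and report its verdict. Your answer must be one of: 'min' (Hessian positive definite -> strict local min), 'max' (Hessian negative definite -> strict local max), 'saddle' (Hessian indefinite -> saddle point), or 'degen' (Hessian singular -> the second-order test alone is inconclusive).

Compute the Hessian H = grad^2 f:
  H = [[-7, -4], [-4, -8]]
Verify stationarity: grad f(x*) = H x* + g = (0, 0).
Eigenvalues of H: -11.5311, -3.4689.
Both eigenvalues < 0, so H is negative definite -> x* is a strict local max.

max


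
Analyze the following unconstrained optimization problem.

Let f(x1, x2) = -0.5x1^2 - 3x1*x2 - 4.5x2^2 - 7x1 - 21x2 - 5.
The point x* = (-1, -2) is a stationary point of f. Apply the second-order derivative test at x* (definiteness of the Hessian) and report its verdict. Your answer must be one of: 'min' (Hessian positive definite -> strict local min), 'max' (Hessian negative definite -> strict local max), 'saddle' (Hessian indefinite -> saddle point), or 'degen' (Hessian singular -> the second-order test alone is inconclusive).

Compute the Hessian H = grad^2 f:
  H = [[-1, -3], [-3, -9]]
Verify stationarity: grad f(x*) = H x* + g = (0, 0).
Eigenvalues of H: -10, 0.
H has a zero eigenvalue (singular; negative semidefinite but not definite), so H is neither positive definite, negative definite, nor indefinite. The second-order test alone is inconclusive -> degen.
(Indeed, f is constant along the null direction of H through x*, so x* is not a strict local extremum.)

degen


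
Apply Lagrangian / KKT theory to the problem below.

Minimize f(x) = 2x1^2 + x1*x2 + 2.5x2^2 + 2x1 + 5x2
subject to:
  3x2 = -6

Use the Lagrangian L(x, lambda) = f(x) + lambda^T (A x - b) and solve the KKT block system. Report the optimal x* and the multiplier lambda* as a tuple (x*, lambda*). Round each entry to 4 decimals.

Form the Lagrangian:
  L(x, lambda) = (1/2) x^T Q x + c^T x + lambda^T (A x - b)
Stationarity (grad_x L = 0): Q x + c + A^T lambda = 0.
Primal feasibility: A x = b.

This gives the KKT block system:
  [ Q   A^T ] [ x     ]   [-c ]
  [ A    0  ] [ lambda ] = [ b ]

Solving the linear system:
  x*      = (0, -2)
  lambda* = (1.6667)
  f(x*)   = 0

x* = (0, -2), lambda* = (1.6667)


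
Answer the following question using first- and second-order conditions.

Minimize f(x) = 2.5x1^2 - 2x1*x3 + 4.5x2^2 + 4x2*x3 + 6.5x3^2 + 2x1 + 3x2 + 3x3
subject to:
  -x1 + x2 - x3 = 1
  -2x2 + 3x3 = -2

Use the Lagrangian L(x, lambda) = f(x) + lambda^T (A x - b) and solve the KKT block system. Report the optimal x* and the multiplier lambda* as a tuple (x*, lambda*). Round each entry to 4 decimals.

Form the Lagrangian:
  L(x, lambda) = (1/2) x^T Q x + c^T x + lambda^T (A x - b)
Stationarity (grad_x L = 0): Q x + c + A^T lambda = 0.
Primal feasibility: A x = b.

This gives the KKT block system:
  [ Q   A^T ] [ x     ]   [-c ]
  [ A    0  ] [ lambda ] = [ b ]

Solving the linear system:
  x*      = (-0.2921, 0.1236, -0.5843)
  lambda* = (1.7079, 1.7416)
  f(x*)   = -0.0955

x* = (-0.2921, 0.1236, -0.5843), lambda* = (1.7079, 1.7416)


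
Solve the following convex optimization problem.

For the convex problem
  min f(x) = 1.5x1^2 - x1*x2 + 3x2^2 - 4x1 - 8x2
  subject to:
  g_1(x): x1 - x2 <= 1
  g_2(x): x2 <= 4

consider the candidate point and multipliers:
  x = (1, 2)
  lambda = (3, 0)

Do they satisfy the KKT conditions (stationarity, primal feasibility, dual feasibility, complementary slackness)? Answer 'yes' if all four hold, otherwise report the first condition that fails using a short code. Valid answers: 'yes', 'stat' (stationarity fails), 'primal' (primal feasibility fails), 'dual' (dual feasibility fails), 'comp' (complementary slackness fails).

Gradient of f: grad f(x) = Q x + c = (-3, 3)
Constraint values g_i(x) = a_i^T x - b_i:
  g_1((1, 2)) = -2
  g_2((1, 2)) = -2
Stationarity residual: grad f(x) + sum_i lambda_i a_i = (0, 0)
  -> stationarity OK
Primal feasibility (all g_i <= 0): OK
Dual feasibility (all lambda_i >= 0): OK
Complementary slackness (lambda_i * g_i(x) = 0 for all i): FAILS

Verdict: the first failing condition is complementary_slackness -> comp.

comp


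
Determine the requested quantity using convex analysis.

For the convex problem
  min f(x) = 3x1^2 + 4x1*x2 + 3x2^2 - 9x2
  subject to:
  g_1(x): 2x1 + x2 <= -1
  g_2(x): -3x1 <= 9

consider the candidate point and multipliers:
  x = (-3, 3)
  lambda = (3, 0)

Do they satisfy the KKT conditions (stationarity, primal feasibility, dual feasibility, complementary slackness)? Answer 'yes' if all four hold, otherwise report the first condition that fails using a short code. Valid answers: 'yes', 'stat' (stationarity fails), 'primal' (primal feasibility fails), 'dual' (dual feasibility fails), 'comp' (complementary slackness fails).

Gradient of f: grad f(x) = Q x + c = (-6, -3)
Constraint values g_i(x) = a_i^T x - b_i:
  g_1((-3, 3)) = -2
  g_2((-3, 3)) = 0
Stationarity residual: grad f(x) + sum_i lambda_i a_i = (0, 0)
  -> stationarity OK
Primal feasibility (all g_i <= 0): OK
Dual feasibility (all lambda_i >= 0): OK
Complementary slackness (lambda_i * g_i(x) = 0 for all i): FAILS

Verdict: the first failing condition is complementary_slackness -> comp.

comp


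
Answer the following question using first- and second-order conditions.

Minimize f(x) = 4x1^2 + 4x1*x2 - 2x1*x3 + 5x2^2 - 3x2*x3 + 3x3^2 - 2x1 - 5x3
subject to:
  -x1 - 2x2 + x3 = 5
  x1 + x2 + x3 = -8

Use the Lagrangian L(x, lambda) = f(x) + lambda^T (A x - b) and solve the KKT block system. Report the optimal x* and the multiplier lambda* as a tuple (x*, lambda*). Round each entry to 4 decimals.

Form the Lagrangian:
  L(x, lambda) = (1/2) x^T Q x + c^T x + lambda^T (A x - b)
Stationarity (grad_x L = 0): Q x + c + A^T lambda = 0.
Primal feasibility: A x = b.

This gives the KKT block system:
  [ Q   A^T ] [ x     ]   [-c ]
  [ A    0  ] [ lambda ] = [ b ]

Solving the linear system:
  x*      = (-1.8286, -3.1143, -3.0571)
  lambda* = (-6.3143, 16.6571)
  f(x*)   = 91.8857

x* = (-1.8286, -3.1143, -3.0571), lambda* = (-6.3143, 16.6571)


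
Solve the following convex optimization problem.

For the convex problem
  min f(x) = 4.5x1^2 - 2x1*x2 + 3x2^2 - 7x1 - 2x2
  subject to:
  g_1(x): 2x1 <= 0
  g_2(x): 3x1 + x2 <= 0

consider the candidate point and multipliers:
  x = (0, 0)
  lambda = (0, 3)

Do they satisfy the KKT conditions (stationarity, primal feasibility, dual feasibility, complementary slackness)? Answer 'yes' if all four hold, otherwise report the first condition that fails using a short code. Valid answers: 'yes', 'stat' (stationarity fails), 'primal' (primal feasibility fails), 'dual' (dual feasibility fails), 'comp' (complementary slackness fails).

Gradient of f: grad f(x) = Q x + c = (-7, -2)
Constraint values g_i(x) = a_i^T x - b_i:
  g_1((0, 0)) = 0
  g_2((0, 0)) = 0
Stationarity residual: grad f(x) + sum_i lambda_i a_i = (2, 1)
  -> stationarity FAILS
Primal feasibility (all g_i <= 0): OK
Dual feasibility (all lambda_i >= 0): OK
Complementary slackness (lambda_i * g_i(x) = 0 for all i): OK

Verdict: the first failing condition is stationarity -> stat.

stat


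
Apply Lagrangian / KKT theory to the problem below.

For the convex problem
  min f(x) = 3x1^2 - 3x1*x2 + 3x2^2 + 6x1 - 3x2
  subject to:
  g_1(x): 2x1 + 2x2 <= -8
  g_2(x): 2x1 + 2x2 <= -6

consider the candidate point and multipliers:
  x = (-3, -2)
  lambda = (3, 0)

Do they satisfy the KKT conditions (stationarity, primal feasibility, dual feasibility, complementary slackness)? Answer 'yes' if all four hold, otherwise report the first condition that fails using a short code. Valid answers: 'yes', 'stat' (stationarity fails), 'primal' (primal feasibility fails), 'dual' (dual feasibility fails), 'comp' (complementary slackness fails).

Gradient of f: grad f(x) = Q x + c = (-6, -6)
Constraint values g_i(x) = a_i^T x - b_i:
  g_1((-3, -2)) = -2
  g_2((-3, -2)) = -4
Stationarity residual: grad f(x) + sum_i lambda_i a_i = (0, 0)
  -> stationarity OK
Primal feasibility (all g_i <= 0): OK
Dual feasibility (all lambda_i >= 0): OK
Complementary slackness (lambda_i * g_i(x) = 0 for all i): FAILS

Verdict: the first failing condition is complementary_slackness -> comp.

comp


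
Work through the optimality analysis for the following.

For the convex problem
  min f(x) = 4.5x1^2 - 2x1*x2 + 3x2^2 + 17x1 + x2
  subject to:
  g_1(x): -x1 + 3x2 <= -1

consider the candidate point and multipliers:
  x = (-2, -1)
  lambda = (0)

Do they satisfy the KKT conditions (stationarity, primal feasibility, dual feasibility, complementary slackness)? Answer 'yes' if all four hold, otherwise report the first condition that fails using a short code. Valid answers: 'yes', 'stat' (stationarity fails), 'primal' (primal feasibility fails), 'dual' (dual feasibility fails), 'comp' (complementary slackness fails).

Gradient of f: grad f(x) = Q x + c = (1, -1)
Constraint values g_i(x) = a_i^T x - b_i:
  g_1((-2, -1)) = 0
Stationarity residual: grad f(x) + sum_i lambda_i a_i = (1, -1)
  -> stationarity FAILS
Primal feasibility (all g_i <= 0): OK
Dual feasibility (all lambda_i >= 0): OK
Complementary slackness (lambda_i * g_i(x) = 0 for all i): OK

Verdict: the first failing condition is stationarity -> stat.

stat


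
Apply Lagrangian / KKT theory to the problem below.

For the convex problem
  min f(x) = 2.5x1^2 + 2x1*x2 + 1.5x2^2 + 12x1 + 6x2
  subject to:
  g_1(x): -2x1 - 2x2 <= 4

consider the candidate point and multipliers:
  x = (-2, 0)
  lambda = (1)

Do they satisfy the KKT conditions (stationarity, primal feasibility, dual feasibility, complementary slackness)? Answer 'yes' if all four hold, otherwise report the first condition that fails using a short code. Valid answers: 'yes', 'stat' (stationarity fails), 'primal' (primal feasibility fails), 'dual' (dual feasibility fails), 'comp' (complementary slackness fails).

Gradient of f: grad f(x) = Q x + c = (2, 2)
Constraint values g_i(x) = a_i^T x - b_i:
  g_1((-2, 0)) = 0
Stationarity residual: grad f(x) + sum_i lambda_i a_i = (0, 0)
  -> stationarity OK
Primal feasibility (all g_i <= 0): OK
Dual feasibility (all lambda_i >= 0): OK
Complementary slackness (lambda_i * g_i(x) = 0 for all i): OK

Verdict: yes, KKT holds.

yes


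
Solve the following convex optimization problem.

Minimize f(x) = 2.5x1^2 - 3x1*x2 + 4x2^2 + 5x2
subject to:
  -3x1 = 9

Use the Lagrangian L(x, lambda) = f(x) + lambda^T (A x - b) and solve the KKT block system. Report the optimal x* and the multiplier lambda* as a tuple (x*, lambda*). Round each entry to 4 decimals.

Form the Lagrangian:
  L(x, lambda) = (1/2) x^T Q x + c^T x + lambda^T (A x - b)
Stationarity (grad_x L = 0): Q x + c + A^T lambda = 0.
Primal feasibility: A x = b.

This gives the KKT block system:
  [ Q   A^T ] [ x     ]   [-c ]
  [ A    0  ] [ lambda ] = [ b ]

Solving the linear system:
  x*      = (-3, -1.75)
  lambda* = (-3.25)
  f(x*)   = 10.25

x* = (-3, -1.75), lambda* = (-3.25)


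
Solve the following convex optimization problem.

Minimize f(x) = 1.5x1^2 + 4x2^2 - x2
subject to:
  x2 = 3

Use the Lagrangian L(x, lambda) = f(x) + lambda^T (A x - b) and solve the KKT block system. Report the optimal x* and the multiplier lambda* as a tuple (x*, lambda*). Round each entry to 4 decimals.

Form the Lagrangian:
  L(x, lambda) = (1/2) x^T Q x + c^T x + lambda^T (A x - b)
Stationarity (grad_x L = 0): Q x + c + A^T lambda = 0.
Primal feasibility: A x = b.

This gives the KKT block system:
  [ Q   A^T ] [ x     ]   [-c ]
  [ A    0  ] [ lambda ] = [ b ]

Solving the linear system:
  x*      = (0, 3)
  lambda* = (-23)
  f(x*)   = 33

x* = (0, 3), lambda* = (-23)


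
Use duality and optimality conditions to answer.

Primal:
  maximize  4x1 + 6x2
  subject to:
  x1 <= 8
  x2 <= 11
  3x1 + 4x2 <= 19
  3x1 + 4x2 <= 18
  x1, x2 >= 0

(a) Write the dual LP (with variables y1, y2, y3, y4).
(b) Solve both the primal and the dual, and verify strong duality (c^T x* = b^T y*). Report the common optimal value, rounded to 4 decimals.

The standard primal-dual pair for 'max c^T x s.t. A x <= b, x >= 0' is:
  Dual:  min b^T y  s.t.  A^T y >= c,  y >= 0.

So the dual LP is:
  minimize  8y1 + 11y2 + 19y3 + 18y4
  subject to:
    y1 + 3y3 + 3y4 >= 4
    y2 + 4y3 + 4y4 >= 6
    y1, y2, y3, y4 >= 0

Solving the primal: x* = (0, 4.5).
  primal value c^T x* = 27.
Solving the dual: y* = (0, 0, 0, 1.5).
  dual value b^T y* = 27.
Strong duality: c^T x* = b^T y*. Confirmed.

27


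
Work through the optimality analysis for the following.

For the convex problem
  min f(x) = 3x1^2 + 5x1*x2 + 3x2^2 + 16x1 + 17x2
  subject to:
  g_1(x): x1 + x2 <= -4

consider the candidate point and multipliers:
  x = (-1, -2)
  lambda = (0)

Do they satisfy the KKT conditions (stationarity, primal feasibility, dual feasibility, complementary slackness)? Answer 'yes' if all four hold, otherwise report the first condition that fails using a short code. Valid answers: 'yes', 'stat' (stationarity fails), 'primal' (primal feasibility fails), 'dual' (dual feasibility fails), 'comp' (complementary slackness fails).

Gradient of f: grad f(x) = Q x + c = (0, 0)
Constraint values g_i(x) = a_i^T x - b_i:
  g_1((-1, -2)) = 1
Stationarity residual: grad f(x) + sum_i lambda_i a_i = (0, 0)
  -> stationarity OK
Primal feasibility (all g_i <= 0): FAILS
Dual feasibility (all lambda_i >= 0): OK
Complementary slackness (lambda_i * g_i(x) = 0 for all i): OK

Verdict: the first failing condition is primal_feasibility -> primal.

primal


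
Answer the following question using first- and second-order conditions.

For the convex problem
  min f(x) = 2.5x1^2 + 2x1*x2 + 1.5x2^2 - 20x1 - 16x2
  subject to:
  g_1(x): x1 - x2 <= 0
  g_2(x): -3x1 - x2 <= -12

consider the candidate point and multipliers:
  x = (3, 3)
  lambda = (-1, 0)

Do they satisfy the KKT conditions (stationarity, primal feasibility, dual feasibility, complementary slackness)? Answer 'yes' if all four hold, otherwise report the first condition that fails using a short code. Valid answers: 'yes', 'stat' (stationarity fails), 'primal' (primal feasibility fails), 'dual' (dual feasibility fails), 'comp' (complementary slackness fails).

Gradient of f: grad f(x) = Q x + c = (1, -1)
Constraint values g_i(x) = a_i^T x - b_i:
  g_1((3, 3)) = 0
  g_2((3, 3)) = 0
Stationarity residual: grad f(x) + sum_i lambda_i a_i = (0, 0)
  -> stationarity OK
Primal feasibility (all g_i <= 0): OK
Dual feasibility (all lambda_i >= 0): FAILS
Complementary slackness (lambda_i * g_i(x) = 0 for all i): OK

Verdict: the first failing condition is dual_feasibility -> dual.

dual


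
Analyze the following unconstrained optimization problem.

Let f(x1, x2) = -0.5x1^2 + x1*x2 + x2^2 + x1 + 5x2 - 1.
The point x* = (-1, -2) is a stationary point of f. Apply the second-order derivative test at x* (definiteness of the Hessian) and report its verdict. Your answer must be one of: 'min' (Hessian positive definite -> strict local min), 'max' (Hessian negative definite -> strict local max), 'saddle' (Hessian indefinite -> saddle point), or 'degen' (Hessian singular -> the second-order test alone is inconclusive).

Compute the Hessian H = grad^2 f:
  H = [[-1, 1], [1, 2]]
Verify stationarity: grad f(x*) = H x* + g = (0, 0).
Eigenvalues of H: -1.3028, 2.3028.
Eigenvalues have mixed signs, so H is indefinite -> x* is a saddle point.

saddle


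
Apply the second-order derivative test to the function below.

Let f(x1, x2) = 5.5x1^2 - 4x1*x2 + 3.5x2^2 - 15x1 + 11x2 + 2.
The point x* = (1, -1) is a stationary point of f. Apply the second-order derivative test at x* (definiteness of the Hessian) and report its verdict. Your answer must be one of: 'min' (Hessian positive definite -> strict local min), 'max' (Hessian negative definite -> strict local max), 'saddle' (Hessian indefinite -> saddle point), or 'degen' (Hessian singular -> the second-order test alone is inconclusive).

Compute the Hessian H = grad^2 f:
  H = [[11, -4], [-4, 7]]
Verify stationarity: grad f(x*) = H x* + g = (0, 0).
Eigenvalues of H: 4.5279, 13.4721.
Both eigenvalues > 0, so H is positive definite -> x* is a strict local min.

min


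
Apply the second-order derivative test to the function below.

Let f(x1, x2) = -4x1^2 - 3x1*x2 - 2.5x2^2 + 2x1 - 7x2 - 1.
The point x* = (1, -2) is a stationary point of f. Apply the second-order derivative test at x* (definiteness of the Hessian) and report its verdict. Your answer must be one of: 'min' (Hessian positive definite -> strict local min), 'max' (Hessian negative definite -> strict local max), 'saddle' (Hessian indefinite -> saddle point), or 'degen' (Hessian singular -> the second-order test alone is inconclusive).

Compute the Hessian H = grad^2 f:
  H = [[-8, -3], [-3, -5]]
Verify stationarity: grad f(x*) = H x* + g = (0, 0).
Eigenvalues of H: -9.8541, -3.1459.
Both eigenvalues < 0, so H is negative definite -> x* is a strict local max.

max


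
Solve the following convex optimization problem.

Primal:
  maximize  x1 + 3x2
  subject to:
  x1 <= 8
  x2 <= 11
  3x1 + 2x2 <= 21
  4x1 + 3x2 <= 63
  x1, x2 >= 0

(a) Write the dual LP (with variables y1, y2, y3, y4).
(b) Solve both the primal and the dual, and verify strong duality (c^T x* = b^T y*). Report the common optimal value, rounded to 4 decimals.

The standard primal-dual pair for 'max c^T x s.t. A x <= b, x >= 0' is:
  Dual:  min b^T y  s.t.  A^T y >= c,  y >= 0.

So the dual LP is:
  minimize  8y1 + 11y2 + 21y3 + 63y4
  subject to:
    y1 + 3y3 + 4y4 >= 1
    y2 + 2y3 + 3y4 >= 3
    y1, y2, y3, y4 >= 0

Solving the primal: x* = (0, 10.5).
  primal value c^T x* = 31.5.
Solving the dual: y* = (0, 0, 1.5, 0).
  dual value b^T y* = 31.5.
Strong duality: c^T x* = b^T y*. Confirmed.

31.5


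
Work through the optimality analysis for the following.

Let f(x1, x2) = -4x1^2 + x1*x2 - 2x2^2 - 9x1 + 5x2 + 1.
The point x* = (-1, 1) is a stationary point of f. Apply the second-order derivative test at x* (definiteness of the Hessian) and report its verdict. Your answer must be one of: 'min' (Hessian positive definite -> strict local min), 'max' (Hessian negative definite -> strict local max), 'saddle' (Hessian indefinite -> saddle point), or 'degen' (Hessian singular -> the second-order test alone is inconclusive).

Compute the Hessian H = grad^2 f:
  H = [[-8, 1], [1, -4]]
Verify stationarity: grad f(x*) = H x* + g = (0, 0).
Eigenvalues of H: -8.2361, -3.7639.
Both eigenvalues < 0, so H is negative definite -> x* is a strict local max.

max


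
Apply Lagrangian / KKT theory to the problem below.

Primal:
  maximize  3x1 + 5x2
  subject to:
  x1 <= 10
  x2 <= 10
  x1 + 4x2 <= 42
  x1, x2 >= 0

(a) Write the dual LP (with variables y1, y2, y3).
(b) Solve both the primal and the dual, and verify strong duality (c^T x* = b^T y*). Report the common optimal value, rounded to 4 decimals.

The standard primal-dual pair for 'max c^T x s.t. A x <= b, x >= 0' is:
  Dual:  min b^T y  s.t.  A^T y >= c,  y >= 0.

So the dual LP is:
  minimize  10y1 + 10y2 + 42y3
  subject to:
    y1 + y3 >= 3
    y2 + 4y3 >= 5
    y1, y2, y3 >= 0

Solving the primal: x* = (10, 8).
  primal value c^T x* = 70.
Solving the dual: y* = (1.75, 0, 1.25).
  dual value b^T y* = 70.
Strong duality: c^T x* = b^T y*. Confirmed.

70


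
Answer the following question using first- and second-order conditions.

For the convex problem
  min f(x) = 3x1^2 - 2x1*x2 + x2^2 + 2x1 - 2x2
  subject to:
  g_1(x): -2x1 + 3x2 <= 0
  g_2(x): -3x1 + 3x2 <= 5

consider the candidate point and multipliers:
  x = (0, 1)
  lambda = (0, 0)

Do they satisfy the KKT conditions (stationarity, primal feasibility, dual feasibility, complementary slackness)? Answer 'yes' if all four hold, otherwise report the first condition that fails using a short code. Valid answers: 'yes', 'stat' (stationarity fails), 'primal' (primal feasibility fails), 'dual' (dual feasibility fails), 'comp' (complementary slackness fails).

Gradient of f: grad f(x) = Q x + c = (0, 0)
Constraint values g_i(x) = a_i^T x - b_i:
  g_1((0, 1)) = 3
  g_2((0, 1)) = -2
Stationarity residual: grad f(x) + sum_i lambda_i a_i = (0, 0)
  -> stationarity OK
Primal feasibility (all g_i <= 0): FAILS
Dual feasibility (all lambda_i >= 0): OK
Complementary slackness (lambda_i * g_i(x) = 0 for all i): OK

Verdict: the first failing condition is primal_feasibility -> primal.

primal


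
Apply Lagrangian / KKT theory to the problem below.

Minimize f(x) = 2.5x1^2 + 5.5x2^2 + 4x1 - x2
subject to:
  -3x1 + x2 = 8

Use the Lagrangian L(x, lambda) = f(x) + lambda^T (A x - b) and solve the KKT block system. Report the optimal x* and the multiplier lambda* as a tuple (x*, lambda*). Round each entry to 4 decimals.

Form the Lagrangian:
  L(x, lambda) = (1/2) x^T Q x + c^T x + lambda^T (A x - b)
Stationarity (grad_x L = 0): Q x + c + A^T lambda = 0.
Primal feasibility: A x = b.

This gives the KKT block system:
  [ Q   A^T ] [ x     ]   [-c ]
  [ A    0  ] [ lambda ] = [ b ]

Solving the linear system:
  x*      = (-2.5481, 0.3558)
  lambda* = (-2.9135)
  f(x*)   = 6.3798

x* = (-2.5481, 0.3558), lambda* = (-2.9135)


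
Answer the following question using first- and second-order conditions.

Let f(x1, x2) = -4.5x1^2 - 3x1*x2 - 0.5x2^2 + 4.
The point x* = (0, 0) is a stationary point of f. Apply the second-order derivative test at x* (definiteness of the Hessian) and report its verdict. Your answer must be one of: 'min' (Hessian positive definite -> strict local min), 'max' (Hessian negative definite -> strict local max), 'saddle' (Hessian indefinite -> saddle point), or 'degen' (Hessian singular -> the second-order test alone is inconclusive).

Compute the Hessian H = grad^2 f:
  H = [[-9, -3], [-3, -1]]
Verify stationarity: grad f(x*) = H x* + g = (0, 0).
Eigenvalues of H: -10, 0.
H has a zero eigenvalue (singular; negative semidefinite but not definite), so H is neither positive definite, negative definite, nor indefinite. The second-order test alone is inconclusive -> degen.
(Indeed, f is constant along the null direction of H through x*, so x* is not a strict local extremum.)

degen


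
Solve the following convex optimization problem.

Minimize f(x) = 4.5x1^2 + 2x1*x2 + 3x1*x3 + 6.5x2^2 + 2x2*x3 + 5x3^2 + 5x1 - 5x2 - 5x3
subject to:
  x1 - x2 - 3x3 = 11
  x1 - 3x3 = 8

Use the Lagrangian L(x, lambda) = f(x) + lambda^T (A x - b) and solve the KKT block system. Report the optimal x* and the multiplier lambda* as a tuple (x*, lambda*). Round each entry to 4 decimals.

Form the Lagrangian:
  L(x, lambda) = (1/2) x^T Q x + c^T x + lambda^T (A x - b)
Stationarity (grad_x L = 0): Q x + c + A^T lambda = 0.
Primal feasibility: A x = b.

This gives the KKT block system:
  [ Q   A^T ] [ x     ]   [-c ]
  [ A    0  ] [ lambda ] = [ b ]

Solving the linear system:
  x*      = (1.7798, -3, -2.0734)
  lambda* = (-44.5872, 35.789)
  f(x*)   = 119.2064

x* = (1.7798, -3, -2.0734), lambda* = (-44.5872, 35.789)


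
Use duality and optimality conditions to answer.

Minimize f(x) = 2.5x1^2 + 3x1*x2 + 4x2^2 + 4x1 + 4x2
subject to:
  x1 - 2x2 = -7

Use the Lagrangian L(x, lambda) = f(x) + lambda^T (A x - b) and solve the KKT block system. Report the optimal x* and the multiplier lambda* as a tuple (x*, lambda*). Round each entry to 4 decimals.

Form the Lagrangian:
  L(x, lambda) = (1/2) x^T Q x + c^T x + lambda^T (A x - b)
Stationarity (grad_x L = 0): Q x + c + A^T lambda = 0.
Primal feasibility: A x = b.

This gives the KKT block system:
  [ Q   A^T ] [ x     ]   [-c ]
  [ A    0  ] [ lambda ] = [ b ]

Solving the linear system:
  x*      = (-3.05, 1.975)
  lambda* = (5.325)
  f(x*)   = 16.4875

x* = (-3.05, 1.975), lambda* = (5.325)


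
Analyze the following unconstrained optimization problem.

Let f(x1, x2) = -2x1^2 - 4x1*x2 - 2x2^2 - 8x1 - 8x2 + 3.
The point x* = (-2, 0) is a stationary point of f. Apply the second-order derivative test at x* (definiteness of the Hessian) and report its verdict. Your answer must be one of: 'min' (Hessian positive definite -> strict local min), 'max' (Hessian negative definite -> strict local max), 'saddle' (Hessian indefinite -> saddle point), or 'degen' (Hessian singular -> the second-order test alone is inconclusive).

Compute the Hessian H = grad^2 f:
  H = [[-4, -4], [-4, -4]]
Verify stationarity: grad f(x*) = H x* + g = (0, 0).
Eigenvalues of H: -8, 0.
H has a zero eigenvalue (singular; negative semidefinite but not definite), so H is neither positive definite, negative definite, nor indefinite. The second-order test alone is inconclusive -> degen.
(Indeed, f is constant along the null direction of H through x*, so x* is not a strict local extremum.)

degen


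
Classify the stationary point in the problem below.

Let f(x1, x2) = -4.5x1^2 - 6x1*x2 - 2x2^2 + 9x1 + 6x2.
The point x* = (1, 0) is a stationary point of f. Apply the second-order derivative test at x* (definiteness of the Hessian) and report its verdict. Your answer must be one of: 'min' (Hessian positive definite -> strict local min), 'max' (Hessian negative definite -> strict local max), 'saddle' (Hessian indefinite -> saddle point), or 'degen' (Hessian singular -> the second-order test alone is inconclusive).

Compute the Hessian H = grad^2 f:
  H = [[-9, -6], [-6, -4]]
Verify stationarity: grad f(x*) = H x* + g = (0, 0).
Eigenvalues of H: -13, 0.
H has a zero eigenvalue (singular; negative semidefinite but not definite), so H is neither positive definite, negative definite, nor indefinite. The second-order test alone is inconclusive -> degen.
(Indeed, f is constant along the null direction of H through x*, so x* is not a strict local extremum.)

degen


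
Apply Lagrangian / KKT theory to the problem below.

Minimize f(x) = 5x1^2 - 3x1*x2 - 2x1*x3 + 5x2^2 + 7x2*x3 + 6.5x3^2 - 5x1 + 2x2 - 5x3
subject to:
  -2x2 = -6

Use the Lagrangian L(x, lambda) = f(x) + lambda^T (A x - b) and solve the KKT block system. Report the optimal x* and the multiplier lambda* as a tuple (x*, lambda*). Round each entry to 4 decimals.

Form the Lagrangian:
  L(x, lambda) = (1/2) x^T Q x + c^T x + lambda^T (A x - b)
Stationarity (grad_x L = 0): Q x + c + A^T lambda = 0.
Primal feasibility: A x = b.

This gives the KKT block system:
  [ Q   A^T ] [ x     ]   [-c ]
  [ A    0  ] [ lambda ] = [ b ]

Solving the linear system:
  x*      = (1.1905, 3, -1.0476)
  lambda* = (10.5476)
  f(x*)   = 34.2857

x* = (1.1905, 3, -1.0476), lambda* = (10.5476)


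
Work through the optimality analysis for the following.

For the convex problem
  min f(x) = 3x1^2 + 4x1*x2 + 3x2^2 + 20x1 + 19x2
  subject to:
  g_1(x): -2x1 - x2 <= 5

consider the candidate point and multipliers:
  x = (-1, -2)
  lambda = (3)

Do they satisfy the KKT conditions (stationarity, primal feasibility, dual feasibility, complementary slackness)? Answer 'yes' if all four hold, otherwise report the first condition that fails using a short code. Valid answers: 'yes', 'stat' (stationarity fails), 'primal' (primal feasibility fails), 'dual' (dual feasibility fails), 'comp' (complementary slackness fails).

Gradient of f: grad f(x) = Q x + c = (6, 3)
Constraint values g_i(x) = a_i^T x - b_i:
  g_1((-1, -2)) = -1
Stationarity residual: grad f(x) + sum_i lambda_i a_i = (0, 0)
  -> stationarity OK
Primal feasibility (all g_i <= 0): OK
Dual feasibility (all lambda_i >= 0): OK
Complementary slackness (lambda_i * g_i(x) = 0 for all i): FAILS

Verdict: the first failing condition is complementary_slackness -> comp.

comp


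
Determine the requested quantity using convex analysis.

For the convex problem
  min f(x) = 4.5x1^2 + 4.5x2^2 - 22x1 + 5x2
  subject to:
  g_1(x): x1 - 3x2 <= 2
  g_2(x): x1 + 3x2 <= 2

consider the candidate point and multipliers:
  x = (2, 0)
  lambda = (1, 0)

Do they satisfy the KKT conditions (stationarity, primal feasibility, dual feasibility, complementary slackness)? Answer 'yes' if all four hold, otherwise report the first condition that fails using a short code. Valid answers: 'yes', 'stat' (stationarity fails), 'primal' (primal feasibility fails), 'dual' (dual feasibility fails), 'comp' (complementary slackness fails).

Gradient of f: grad f(x) = Q x + c = (-4, 5)
Constraint values g_i(x) = a_i^T x - b_i:
  g_1((2, 0)) = 0
  g_2((2, 0)) = 0
Stationarity residual: grad f(x) + sum_i lambda_i a_i = (-3, 2)
  -> stationarity FAILS
Primal feasibility (all g_i <= 0): OK
Dual feasibility (all lambda_i >= 0): OK
Complementary slackness (lambda_i * g_i(x) = 0 for all i): OK

Verdict: the first failing condition is stationarity -> stat.

stat


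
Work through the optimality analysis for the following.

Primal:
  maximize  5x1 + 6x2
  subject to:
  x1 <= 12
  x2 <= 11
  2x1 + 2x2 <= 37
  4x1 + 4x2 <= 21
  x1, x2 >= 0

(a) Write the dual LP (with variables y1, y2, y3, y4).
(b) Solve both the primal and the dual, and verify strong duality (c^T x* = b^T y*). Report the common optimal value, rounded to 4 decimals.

The standard primal-dual pair for 'max c^T x s.t. A x <= b, x >= 0' is:
  Dual:  min b^T y  s.t.  A^T y >= c,  y >= 0.

So the dual LP is:
  minimize  12y1 + 11y2 + 37y3 + 21y4
  subject to:
    y1 + 2y3 + 4y4 >= 5
    y2 + 2y3 + 4y4 >= 6
    y1, y2, y3, y4 >= 0

Solving the primal: x* = (0, 5.25).
  primal value c^T x* = 31.5.
Solving the dual: y* = (0, 0, 0, 1.5).
  dual value b^T y* = 31.5.
Strong duality: c^T x* = b^T y*. Confirmed.

31.5


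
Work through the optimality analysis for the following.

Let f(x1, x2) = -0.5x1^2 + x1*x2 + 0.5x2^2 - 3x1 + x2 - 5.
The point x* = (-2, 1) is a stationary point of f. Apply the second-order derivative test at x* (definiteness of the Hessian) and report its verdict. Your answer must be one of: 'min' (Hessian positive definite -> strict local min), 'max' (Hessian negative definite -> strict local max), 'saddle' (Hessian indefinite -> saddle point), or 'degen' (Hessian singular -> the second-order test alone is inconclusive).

Compute the Hessian H = grad^2 f:
  H = [[-1, 1], [1, 1]]
Verify stationarity: grad f(x*) = H x* + g = (0, 0).
Eigenvalues of H: -1.4142, 1.4142.
Eigenvalues have mixed signs, so H is indefinite -> x* is a saddle point.

saddle


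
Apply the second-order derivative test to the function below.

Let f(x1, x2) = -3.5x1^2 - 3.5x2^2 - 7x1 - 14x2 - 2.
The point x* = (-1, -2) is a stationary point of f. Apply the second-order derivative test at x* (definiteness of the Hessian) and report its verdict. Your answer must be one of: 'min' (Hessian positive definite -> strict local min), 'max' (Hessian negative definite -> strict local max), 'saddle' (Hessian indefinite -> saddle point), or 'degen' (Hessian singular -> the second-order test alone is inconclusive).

Compute the Hessian H = grad^2 f:
  H = [[-7, 0], [0, -7]]
Verify stationarity: grad f(x*) = H x* + g = (0, 0).
Eigenvalues of H: -7, -7.
Both eigenvalues < 0, so H is negative definite -> x* is a strict local max.

max


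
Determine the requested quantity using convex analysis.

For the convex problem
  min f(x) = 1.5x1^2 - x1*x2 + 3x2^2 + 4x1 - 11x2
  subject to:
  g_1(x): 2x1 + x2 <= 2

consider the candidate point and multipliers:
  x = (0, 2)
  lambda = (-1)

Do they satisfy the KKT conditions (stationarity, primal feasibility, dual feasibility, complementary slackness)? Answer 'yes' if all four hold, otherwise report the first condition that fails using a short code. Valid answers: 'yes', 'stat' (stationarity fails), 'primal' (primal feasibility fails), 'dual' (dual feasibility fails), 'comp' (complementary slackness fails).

Gradient of f: grad f(x) = Q x + c = (2, 1)
Constraint values g_i(x) = a_i^T x - b_i:
  g_1((0, 2)) = 0
Stationarity residual: grad f(x) + sum_i lambda_i a_i = (0, 0)
  -> stationarity OK
Primal feasibility (all g_i <= 0): OK
Dual feasibility (all lambda_i >= 0): FAILS
Complementary slackness (lambda_i * g_i(x) = 0 for all i): OK

Verdict: the first failing condition is dual_feasibility -> dual.

dual


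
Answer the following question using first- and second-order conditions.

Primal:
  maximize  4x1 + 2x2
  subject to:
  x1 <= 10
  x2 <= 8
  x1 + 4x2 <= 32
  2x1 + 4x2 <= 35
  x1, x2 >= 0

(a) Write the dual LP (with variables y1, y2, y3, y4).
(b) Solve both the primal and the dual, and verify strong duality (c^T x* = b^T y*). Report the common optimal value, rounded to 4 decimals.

The standard primal-dual pair for 'max c^T x s.t. A x <= b, x >= 0' is:
  Dual:  min b^T y  s.t.  A^T y >= c,  y >= 0.

So the dual LP is:
  minimize  10y1 + 8y2 + 32y3 + 35y4
  subject to:
    y1 + y3 + 2y4 >= 4
    y2 + 4y3 + 4y4 >= 2
    y1, y2, y3, y4 >= 0

Solving the primal: x* = (10, 3.75).
  primal value c^T x* = 47.5.
Solving the dual: y* = (3, 0, 0, 0.5).
  dual value b^T y* = 47.5.
Strong duality: c^T x* = b^T y*. Confirmed.

47.5


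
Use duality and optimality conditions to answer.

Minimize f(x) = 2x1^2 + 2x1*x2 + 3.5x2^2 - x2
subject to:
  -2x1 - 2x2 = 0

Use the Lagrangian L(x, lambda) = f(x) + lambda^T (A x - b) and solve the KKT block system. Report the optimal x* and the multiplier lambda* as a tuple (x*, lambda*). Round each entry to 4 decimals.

Form the Lagrangian:
  L(x, lambda) = (1/2) x^T Q x + c^T x + lambda^T (A x - b)
Stationarity (grad_x L = 0): Q x + c + A^T lambda = 0.
Primal feasibility: A x = b.

This gives the KKT block system:
  [ Q   A^T ] [ x     ]   [-c ]
  [ A    0  ] [ lambda ] = [ b ]

Solving the linear system:
  x*      = (-0.1429, 0.1429)
  lambda* = (-0.1429)
  f(x*)   = -0.0714

x* = (-0.1429, 0.1429), lambda* = (-0.1429)


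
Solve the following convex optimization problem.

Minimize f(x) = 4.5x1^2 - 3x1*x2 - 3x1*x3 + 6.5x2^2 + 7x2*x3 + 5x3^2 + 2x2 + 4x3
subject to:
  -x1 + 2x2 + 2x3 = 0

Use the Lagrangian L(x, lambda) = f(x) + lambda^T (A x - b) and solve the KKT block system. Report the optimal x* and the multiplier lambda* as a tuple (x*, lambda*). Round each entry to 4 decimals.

Form the Lagrangian:
  L(x, lambda) = (1/2) x^T Q x + c^T x + lambda^T (A x - b)
Stationarity (grad_x L = 0): Q x + c + A^T lambda = 0.
Primal feasibility: A x = b.

This gives the KKT block system:
  [ Q   A^T ] [ x     ]   [-c ]
  [ A    0  ] [ lambda ] = [ b ]

Solving the linear system:
  x*      = (-0.202, 0.1886, -0.2896)
  lambda* = (-1.5152)
  f(x*)   = -0.3906

x* = (-0.202, 0.1886, -0.2896), lambda* = (-1.5152)


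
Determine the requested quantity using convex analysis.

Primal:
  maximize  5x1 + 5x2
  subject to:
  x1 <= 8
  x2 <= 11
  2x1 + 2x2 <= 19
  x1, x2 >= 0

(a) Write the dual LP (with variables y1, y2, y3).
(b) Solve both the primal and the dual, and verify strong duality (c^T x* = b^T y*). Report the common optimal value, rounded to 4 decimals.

The standard primal-dual pair for 'max c^T x s.t. A x <= b, x >= 0' is:
  Dual:  min b^T y  s.t.  A^T y >= c,  y >= 0.

So the dual LP is:
  minimize  8y1 + 11y2 + 19y3
  subject to:
    y1 + 2y3 >= 5
    y2 + 2y3 >= 5
    y1, y2, y3 >= 0

Solving the primal: x* = (0, 9.5).
  primal value c^T x* = 47.5.
Solving the dual: y* = (0, 0, 2.5).
  dual value b^T y* = 47.5.
Strong duality: c^T x* = b^T y*. Confirmed.

47.5
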